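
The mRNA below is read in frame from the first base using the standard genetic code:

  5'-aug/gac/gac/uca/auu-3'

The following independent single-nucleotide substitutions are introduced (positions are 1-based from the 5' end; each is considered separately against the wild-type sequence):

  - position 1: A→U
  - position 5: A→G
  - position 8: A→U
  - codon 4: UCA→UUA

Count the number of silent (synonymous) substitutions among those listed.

Codon 1: AUG (Met) → UUG (Leu) — missense.
Codon 2: GAC (Asp) → GGC (Gly) — missense.
Codon 3: GAC (Asp) → GUC (Val) — missense.
Codon 4: UCA (Ser) → UUA (Leu) — missense.
Synonymous: 0 of 4.

0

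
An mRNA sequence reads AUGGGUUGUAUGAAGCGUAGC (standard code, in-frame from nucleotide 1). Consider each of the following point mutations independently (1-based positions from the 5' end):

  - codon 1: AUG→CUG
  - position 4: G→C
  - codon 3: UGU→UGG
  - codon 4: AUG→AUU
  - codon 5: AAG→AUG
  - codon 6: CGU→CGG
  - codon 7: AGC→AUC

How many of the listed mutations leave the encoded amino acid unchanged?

Codon 1: AUG (Met) → CUG (Leu) — missense.
Codon 2: GGU (Gly) → CGU (Arg) — missense.
Codon 3: UGU (Cys) → UGG (Trp) — missense.
Codon 4: AUG (Met) → AUU (Ile) — missense.
Codon 5: AAG (Lys) → AUG (Met) — missense.
Codon 6: CGU (Arg) → CGG (Arg) — synonymous.
Codon 7: AGC (Ser) → AUC (Ile) — missense.
Synonymous: 1 of 7.

1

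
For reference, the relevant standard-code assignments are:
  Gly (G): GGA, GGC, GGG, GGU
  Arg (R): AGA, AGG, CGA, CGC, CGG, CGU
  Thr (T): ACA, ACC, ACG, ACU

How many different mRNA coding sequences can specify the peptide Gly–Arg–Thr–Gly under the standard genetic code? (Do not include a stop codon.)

Gly: 4 codons.
Arg: 6 codons.
Thr: 4 codons.
Gly: 4 codons.
4 × 6 × 4 × 4 = 384.

384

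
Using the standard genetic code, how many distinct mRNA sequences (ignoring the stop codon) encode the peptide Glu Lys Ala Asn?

32

Glu: 2 codons.
Lys: 2 codons.
Ala: 4 codons.
Asn: 2 codons.
2 × 2 × 4 × 2 = 32.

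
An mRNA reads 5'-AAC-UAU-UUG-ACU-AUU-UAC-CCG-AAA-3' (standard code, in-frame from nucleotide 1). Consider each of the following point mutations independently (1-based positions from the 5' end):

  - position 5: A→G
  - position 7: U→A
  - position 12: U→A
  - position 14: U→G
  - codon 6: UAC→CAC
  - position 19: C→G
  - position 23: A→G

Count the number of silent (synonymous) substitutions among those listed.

Codon 2: UAU (Tyr) → UGU (Cys) — missense.
Codon 3: UUG (Leu) → AUG (Met) — missense.
Codon 4: ACU (Thr) → ACA (Thr) — synonymous.
Codon 5: AUU (Ile) → AGU (Ser) — missense.
Codon 6: UAC (Tyr) → CAC (His) — missense.
Codon 7: CCG (Pro) → GCG (Ala) — missense.
Codon 8: AAA (Lys) → AGA (Arg) — missense.
Synonymous: 1 of 7.

1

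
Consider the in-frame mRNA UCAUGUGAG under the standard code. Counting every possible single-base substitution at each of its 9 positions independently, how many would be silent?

Codon 1 (UCA, Ser): 3 synonymous substitutions.
Codon 2 (UGU, Cys): 1 synonymous substitution.
Codon 3 (GAG, Glu): 1 synonymous substitution.
Total: 3 + 1 + 1 = 5.

5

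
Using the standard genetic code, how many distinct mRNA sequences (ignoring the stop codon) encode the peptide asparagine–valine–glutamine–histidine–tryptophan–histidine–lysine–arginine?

768

Asn: 2 codons.
Val: 4 codons.
Gln: 2 codons.
His: 2 codons.
Trp: 1 codon.
His: 2 codons.
Lys: 2 codons.
Arg: 6 codons.
2 × 4 × 2 × 2 × 1 × 2 × 2 × 6 = 768.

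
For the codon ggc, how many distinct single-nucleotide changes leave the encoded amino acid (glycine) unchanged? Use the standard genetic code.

Position 1: none → 0 synonymous.
Position 2: none → 0 synonymous.
Position 3: GGU, GGA, GGG → 3 synonymous.
Total: 0 + 0 + 3 = 3.

3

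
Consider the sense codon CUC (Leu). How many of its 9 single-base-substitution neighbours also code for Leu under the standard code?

Position 1: none → 0 synonymous.
Position 2: none → 0 synonymous.
Position 3: CUU, CUA, CUG → 3 synonymous.
Total: 0 + 0 + 3 = 3.

3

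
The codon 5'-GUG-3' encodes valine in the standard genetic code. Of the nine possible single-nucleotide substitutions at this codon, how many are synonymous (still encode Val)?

3

Position 1: none → 0 synonymous.
Position 2: none → 0 synonymous.
Position 3: GUU, GUC, GUA → 3 synonymous.
Total: 0 + 0 + 3 = 3.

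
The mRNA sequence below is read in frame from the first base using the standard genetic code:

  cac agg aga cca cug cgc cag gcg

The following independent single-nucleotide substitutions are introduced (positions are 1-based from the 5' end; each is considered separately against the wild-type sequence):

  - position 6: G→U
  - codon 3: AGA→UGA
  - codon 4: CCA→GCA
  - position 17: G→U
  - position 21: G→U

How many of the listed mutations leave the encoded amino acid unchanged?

0

Codon 2: AGG (Arg) → AGU (Ser) — missense.
Codon 3: AGA (Arg) → UGA (Stop) — nonsense.
Codon 4: CCA (Pro) → GCA (Ala) — missense.
Codon 6: CGC (Arg) → CUC (Leu) — missense.
Codon 7: CAG (Gln) → CAU (His) — missense.
Synonymous: 0 of 5.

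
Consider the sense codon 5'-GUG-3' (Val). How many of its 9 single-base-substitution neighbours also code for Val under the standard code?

Position 1: none → 0 synonymous.
Position 2: none → 0 synonymous.
Position 3: GUU, GUC, GUA → 3 synonymous.
Total: 0 + 0 + 3 = 3.

3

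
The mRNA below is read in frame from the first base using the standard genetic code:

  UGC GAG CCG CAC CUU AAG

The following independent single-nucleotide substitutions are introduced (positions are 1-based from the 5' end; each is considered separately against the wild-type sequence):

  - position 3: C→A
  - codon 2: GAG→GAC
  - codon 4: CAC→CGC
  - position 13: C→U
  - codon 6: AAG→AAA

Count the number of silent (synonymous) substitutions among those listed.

Codon 1: UGC (Cys) → UGA (Stop) — nonsense.
Codon 2: GAG (Glu) → GAC (Asp) — missense.
Codon 4: CAC (His) → CGC (Arg) — missense.
Codon 5: CUU (Leu) → UUU (Phe) — missense.
Codon 6: AAG (Lys) → AAA (Lys) — synonymous.
Synonymous: 1 of 5.

1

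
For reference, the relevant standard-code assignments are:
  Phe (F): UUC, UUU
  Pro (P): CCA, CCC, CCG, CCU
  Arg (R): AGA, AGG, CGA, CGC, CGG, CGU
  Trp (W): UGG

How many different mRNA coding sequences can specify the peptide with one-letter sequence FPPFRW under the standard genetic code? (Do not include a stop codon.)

384

Phe: 2 codons.
Pro: 4 codons.
Pro: 4 codons.
Phe: 2 codons.
Arg: 6 codons.
Trp: 1 codon.
2 × 4 × 4 × 2 × 6 × 1 = 384.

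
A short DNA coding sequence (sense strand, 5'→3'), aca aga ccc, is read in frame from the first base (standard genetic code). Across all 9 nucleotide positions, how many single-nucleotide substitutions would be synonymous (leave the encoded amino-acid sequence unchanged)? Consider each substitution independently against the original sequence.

8

Codon 1 (ACA, Thr): 3 synonymous substitutions.
Codon 2 (AGA, Arg): 2 synonymous substitutions.
Codon 3 (CCC, Pro): 3 synonymous substitutions.
Total: 3 + 2 + 3 = 8.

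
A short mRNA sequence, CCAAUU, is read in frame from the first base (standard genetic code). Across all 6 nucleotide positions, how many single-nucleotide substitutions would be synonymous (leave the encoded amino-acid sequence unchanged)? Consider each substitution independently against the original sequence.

5

Codon 1 (CCA, Pro): 3 synonymous substitutions.
Codon 2 (AUU, Ile): 2 synonymous substitutions.
Total: 3 + 2 = 5.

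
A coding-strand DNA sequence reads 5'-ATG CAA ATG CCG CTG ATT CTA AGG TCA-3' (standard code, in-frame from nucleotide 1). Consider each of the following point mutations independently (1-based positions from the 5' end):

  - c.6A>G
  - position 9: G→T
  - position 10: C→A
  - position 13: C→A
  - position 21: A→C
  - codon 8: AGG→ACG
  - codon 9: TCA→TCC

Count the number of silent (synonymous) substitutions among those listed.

3

Codon 2: CAA (Gln) → CAG (Gln) — synonymous.
Codon 3: ATG (Met) → ATT (Ile) — missense.
Codon 4: CCG (Pro) → ACG (Thr) — missense.
Codon 5: CTG (Leu) → ATG (Met) — missense.
Codon 7: CTA (Leu) → CTC (Leu) — synonymous.
Codon 8: AGG (Arg) → ACG (Thr) — missense.
Codon 9: TCA (Ser) → TCC (Ser) — synonymous.
Synonymous: 3 of 7.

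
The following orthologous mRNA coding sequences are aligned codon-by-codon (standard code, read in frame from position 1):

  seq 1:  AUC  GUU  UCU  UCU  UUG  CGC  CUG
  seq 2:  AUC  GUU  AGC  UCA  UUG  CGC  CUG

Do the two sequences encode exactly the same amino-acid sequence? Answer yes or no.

yes

Codon 1: AUC Ile / AUC Ile — identical.
Codon 2: GUU Val / GUU Val — identical.
Codon 3: UCU Ser / AGC Ser — synonymous.
Codon 4: UCU Ser / UCA Ser — synonymous.
Codon 5: UUG Leu / UUG Leu — identical.
Codon 6: CGC Arg / CGC Arg — identical.
Codon 7: CUG Leu / CUG Leu — identical.
Nonsynonymous differences: 0 → same protein.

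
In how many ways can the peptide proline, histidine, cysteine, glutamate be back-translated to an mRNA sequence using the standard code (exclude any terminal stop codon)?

Pro: 4 codons.
His: 2 codons.
Cys: 2 codons.
Glu: 2 codons.
4 × 2 × 2 × 2 = 32.

32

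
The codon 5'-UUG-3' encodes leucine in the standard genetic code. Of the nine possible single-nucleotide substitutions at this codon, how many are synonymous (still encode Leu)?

Position 1: CUG → 1 synonymous.
Position 2: none → 0 synonymous.
Position 3: UUA → 1 synonymous.
Total: 1 + 0 + 1 = 2.

2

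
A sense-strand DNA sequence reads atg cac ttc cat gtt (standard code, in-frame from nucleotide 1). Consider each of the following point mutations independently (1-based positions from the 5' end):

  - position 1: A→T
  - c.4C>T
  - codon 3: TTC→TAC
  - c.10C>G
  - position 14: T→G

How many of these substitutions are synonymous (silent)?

Codon 1: ATG (Met) → TTG (Leu) — missense.
Codon 2: CAC (His) → TAC (Tyr) — missense.
Codon 3: TTC (Phe) → TAC (Tyr) — missense.
Codon 4: CAT (His) → GAT (Asp) — missense.
Codon 5: GTT (Val) → GGT (Gly) — missense.
Synonymous: 0 of 5.

0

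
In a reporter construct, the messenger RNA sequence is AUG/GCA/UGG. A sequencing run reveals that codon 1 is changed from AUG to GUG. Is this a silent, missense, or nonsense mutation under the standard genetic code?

Position 1 falls in codon 1: AUG → Met.
After the substitution the codon is GUG → Val.
Met ≠ Val, so this is a missense mutation.

missense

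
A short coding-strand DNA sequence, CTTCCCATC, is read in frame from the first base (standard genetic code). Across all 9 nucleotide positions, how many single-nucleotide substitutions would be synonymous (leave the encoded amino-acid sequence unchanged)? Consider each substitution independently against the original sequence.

8

Codon 1 (CTT, Leu): 3 synonymous substitutions.
Codon 2 (CCC, Pro): 3 synonymous substitutions.
Codon 3 (ATC, Ile): 2 synonymous substitutions.
Total: 3 + 3 + 2 = 8.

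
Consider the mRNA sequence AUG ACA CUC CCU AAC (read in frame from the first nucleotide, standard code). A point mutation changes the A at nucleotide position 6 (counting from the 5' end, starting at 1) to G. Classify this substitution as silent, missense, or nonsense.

Position 6 falls in codon 2: ACA → Thr.
After the substitution the codon is ACG → Thr.
Both encode Thr, so the change is synonymous.

silent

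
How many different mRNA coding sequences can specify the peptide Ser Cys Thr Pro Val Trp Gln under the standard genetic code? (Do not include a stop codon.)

1536

Ser: 6 codons.
Cys: 2 codons.
Thr: 4 codons.
Pro: 4 codons.
Val: 4 codons.
Trp: 1 codon.
Gln: 2 codons.
6 × 2 × 4 × 4 × 4 × 1 × 2 = 1536.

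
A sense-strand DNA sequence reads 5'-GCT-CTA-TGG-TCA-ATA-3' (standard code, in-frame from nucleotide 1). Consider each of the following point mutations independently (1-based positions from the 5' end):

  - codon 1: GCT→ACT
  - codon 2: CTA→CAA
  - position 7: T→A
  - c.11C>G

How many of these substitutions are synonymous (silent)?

0

Codon 1: GCT (Ala) → ACT (Thr) — missense.
Codon 2: CTA (Leu) → CAA (Gln) — missense.
Codon 3: TGG (Trp) → AGG (Arg) — missense.
Codon 4: TCA (Ser) → TGA (Stop) — nonsense.
Synonymous: 0 of 4.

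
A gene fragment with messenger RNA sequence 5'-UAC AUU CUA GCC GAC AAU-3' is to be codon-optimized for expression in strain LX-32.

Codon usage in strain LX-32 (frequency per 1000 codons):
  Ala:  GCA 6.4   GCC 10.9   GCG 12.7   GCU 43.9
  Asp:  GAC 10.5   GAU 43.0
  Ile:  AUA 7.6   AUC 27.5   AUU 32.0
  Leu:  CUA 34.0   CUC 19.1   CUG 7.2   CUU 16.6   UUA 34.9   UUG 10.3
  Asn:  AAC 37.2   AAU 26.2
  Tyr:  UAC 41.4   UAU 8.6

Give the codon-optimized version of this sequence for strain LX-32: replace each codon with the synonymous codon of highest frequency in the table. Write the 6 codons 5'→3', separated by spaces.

Codon 1 (Tyr): best is UAC at 41.4.
Codon 2 (Ile): best is AUU at 32.0.
Codon 3 (Leu): best is UUA at 34.9.
Codon 4 (Ala): best is GCU at 43.9.
Codon 5 (Asp): best is GAU at 43.0.
Codon 6 (Asn): best is AAC at 37.2.

UAC AUU UUA GCU GAU AAC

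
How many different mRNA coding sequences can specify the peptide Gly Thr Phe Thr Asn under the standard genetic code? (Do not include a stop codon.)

Gly: 4 codons.
Thr: 4 codons.
Phe: 2 codons.
Thr: 4 codons.
Asn: 2 codons.
4 × 4 × 2 × 4 × 2 = 256.

256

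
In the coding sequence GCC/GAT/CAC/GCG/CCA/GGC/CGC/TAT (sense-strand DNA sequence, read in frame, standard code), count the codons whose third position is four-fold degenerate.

5

Codon 1 GCC (Ala): third position 4-fold.
Codon 2 GAT (Asp): third position 2-fold.
Codon 3 CAC (His): third position 2-fold.
Codon 4 GCG (Ala): third position 4-fold.
Codon 5 CCA (Pro): third position 4-fold.
Codon 6 GGC (Gly): third position 4-fold.
Codon 7 CGC (Arg): third position 4-fold.
Codon 8 TAT (Tyr): third position 2-fold.
Four-fold degenerate third positions: 5.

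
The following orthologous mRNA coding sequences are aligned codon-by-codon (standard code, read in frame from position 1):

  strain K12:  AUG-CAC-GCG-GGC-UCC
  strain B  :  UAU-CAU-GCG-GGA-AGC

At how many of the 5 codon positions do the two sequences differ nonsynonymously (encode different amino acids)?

Codon 1: AUG Met / UAU Tyr — nonsynonymous.
Codon 2: CAC His / CAU His — synonymous.
Codon 3: GCG Ala / GCG Ala — identical.
Codon 4: GGC Gly / GGA Gly — synonymous.
Codon 5: UCC Ser / AGC Ser — synonymous.
Nonsynonymous differences: 1.

1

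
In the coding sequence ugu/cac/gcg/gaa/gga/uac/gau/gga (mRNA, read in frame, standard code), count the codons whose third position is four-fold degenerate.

Codon 1 UGU (Cys): third position 2-fold.
Codon 2 CAC (His): third position 2-fold.
Codon 3 GCG (Ala): third position 4-fold.
Codon 4 GAA (Glu): third position 2-fold.
Codon 5 GGA (Gly): third position 4-fold.
Codon 6 UAC (Tyr): third position 2-fold.
Codon 7 GAU (Asp): third position 2-fold.
Codon 8 GGA (Gly): third position 4-fold.
Four-fold degenerate third positions: 3.

3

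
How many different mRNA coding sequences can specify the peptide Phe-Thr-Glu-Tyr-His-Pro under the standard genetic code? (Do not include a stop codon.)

256

Phe: 2 codons.
Thr: 4 codons.
Glu: 2 codons.
Tyr: 2 codons.
His: 2 codons.
Pro: 4 codons.
2 × 4 × 2 × 2 × 2 × 4 = 256.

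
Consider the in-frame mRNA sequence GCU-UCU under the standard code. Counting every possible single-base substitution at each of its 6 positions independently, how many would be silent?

6

Codon 1 (GCU, Ala): 3 synonymous substitutions.
Codon 2 (UCU, Ser): 3 synonymous substitutions.
Total: 3 + 3 = 6.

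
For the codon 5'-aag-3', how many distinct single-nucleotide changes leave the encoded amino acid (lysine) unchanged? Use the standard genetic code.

Position 1: none → 0 synonymous.
Position 2: none → 0 synonymous.
Position 3: AAA → 1 synonymous.
Total: 0 + 0 + 1 = 1.

1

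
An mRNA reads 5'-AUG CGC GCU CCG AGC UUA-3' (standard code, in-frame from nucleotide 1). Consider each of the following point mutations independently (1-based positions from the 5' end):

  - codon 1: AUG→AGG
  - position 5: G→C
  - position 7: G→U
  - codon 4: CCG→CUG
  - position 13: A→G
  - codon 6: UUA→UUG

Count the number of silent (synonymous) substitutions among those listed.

Codon 1: AUG (Met) → AGG (Arg) — missense.
Codon 2: CGC (Arg) → CCC (Pro) — missense.
Codon 3: GCU (Ala) → UCU (Ser) — missense.
Codon 4: CCG (Pro) → CUG (Leu) — missense.
Codon 5: AGC (Ser) → GGC (Gly) — missense.
Codon 6: UUA (Leu) → UUG (Leu) — synonymous.
Synonymous: 1 of 6.

1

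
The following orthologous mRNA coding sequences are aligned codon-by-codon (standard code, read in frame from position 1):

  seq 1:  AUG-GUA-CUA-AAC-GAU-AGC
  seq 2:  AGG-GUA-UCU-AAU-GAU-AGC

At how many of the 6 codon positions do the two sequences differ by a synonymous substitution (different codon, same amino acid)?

1

Codon 1: AUG Met / AGG Arg — nonsynonymous.
Codon 2: GUA Val / GUA Val — identical.
Codon 3: CUA Leu / UCU Ser — nonsynonymous.
Codon 4: AAC Asn / AAU Asn — synonymous.
Codon 5: GAU Asp / GAU Asp — identical.
Codon 6: AGC Ser / AGC Ser — identical.
Synonymous differences: 1.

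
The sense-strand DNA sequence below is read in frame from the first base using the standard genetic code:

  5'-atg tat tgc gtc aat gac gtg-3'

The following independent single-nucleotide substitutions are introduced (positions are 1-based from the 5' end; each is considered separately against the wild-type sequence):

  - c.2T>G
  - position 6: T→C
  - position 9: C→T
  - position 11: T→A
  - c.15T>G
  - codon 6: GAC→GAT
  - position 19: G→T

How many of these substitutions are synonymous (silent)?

Codon 1: ATG (Met) → AGG (Arg) — missense.
Codon 2: TAT (Tyr) → TAC (Tyr) — synonymous.
Codon 3: TGC (Cys) → TGT (Cys) — synonymous.
Codon 4: GTC (Val) → GAC (Asp) — missense.
Codon 5: AAT (Asn) → AAG (Lys) — missense.
Codon 6: GAC (Asp) → GAT (Asp) — synonymous.
Codon 7: GTG (Val) → TTG (Leu) — missense.
Synonymous: 3 of 7.

3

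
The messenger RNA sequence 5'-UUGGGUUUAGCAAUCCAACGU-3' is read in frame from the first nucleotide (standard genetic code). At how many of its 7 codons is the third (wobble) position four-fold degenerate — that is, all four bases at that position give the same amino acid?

3

Codon 1 UUG (Leu): third position 2-fold.
Codon 2 GGU (Gly): third position 4-fold.
Codon 3 UUA (Leu): third position 2-fold.
Codon 4 GCA (Ala): third position 4-fold.
Codon 5 AUC (Ile): third position 3-fold.
Codon 6 CAA (Gln): third position 2-fold.
Codon 7 CGU (Arg): third position 4-fold.
Four-fold degenerate third positions: 3.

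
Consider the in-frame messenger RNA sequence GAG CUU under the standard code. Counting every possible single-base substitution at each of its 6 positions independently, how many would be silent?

4

Codon 1 (GAG, Glu): 1 synonymous substitution.
Codon 2 (CUU, Leu): 3 synonymous substitutions.
Total: 1 + 3 = 4.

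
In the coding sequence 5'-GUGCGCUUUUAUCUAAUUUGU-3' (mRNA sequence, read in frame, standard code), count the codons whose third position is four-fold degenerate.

Codon 1 GUG (Val): third position 4-fold.
Codon 2 CGC (Arg): third position 4-fold.
Codon 3 UUU (Phe): third position 2-fold.
Codon 4 UAU (Tyr): third position 2-fold.
Codon 5 CUA (Leu): third position 4-fold.
Codon 6 AUU (Ile): third position 3-fold.
Codon 7 UGU (Cys): third position 2-fold.
Four-fold degenerate third positions: 3.

3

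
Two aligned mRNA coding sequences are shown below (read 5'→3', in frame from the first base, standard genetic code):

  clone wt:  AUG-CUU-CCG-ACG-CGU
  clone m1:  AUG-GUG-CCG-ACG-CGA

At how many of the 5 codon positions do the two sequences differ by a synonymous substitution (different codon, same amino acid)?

1

Codon 1: AUG Met / AUG Met — identical.
Codon 2: CUU Leu / GUG Val — nonsynonymous.
Codon 3: CCG Pro / CCG Pro — identical.
Codon 4: ACG Thr / ACG Thr — identical.
Codon 5: CGU Arg / CGA Arg — synonymous.
Synonymous differences: 1.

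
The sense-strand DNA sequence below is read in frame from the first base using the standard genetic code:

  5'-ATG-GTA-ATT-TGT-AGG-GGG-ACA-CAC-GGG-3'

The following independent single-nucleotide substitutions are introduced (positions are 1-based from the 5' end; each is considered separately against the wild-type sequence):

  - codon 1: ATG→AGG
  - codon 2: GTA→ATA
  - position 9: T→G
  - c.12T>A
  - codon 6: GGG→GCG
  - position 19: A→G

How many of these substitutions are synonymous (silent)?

Codon 1: ATG (Met) → AGG (Arg) — missense.
Codon 2: GTA (Val) → ATA (Ile) — missense.
Codon 3: ATT (Ile) → ATG (Met) — missense.
Codon 4: TGT (Cys) → TGA (Stop) — nonsense.
Codon 6: GGG (Gly) → GCG (Ala) — missense.
Codon 7: ACA (Thr) → GCA (Ala) — missense.
Synonymous: 0 of 6.

0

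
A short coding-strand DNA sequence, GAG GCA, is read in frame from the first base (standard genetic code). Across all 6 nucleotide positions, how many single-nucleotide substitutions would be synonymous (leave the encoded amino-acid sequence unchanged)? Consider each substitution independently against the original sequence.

Codon 1 (GAG, Glu): 1 synonymous substitution.
Codon 2 (GCA, Ala): 3 synonymous substitutions.
Total: 1 + 3 = 4.

4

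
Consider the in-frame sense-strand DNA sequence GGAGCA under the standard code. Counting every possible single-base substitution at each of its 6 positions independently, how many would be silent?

Codon 1 (GGA, Gly): 3 synonymous substitutions.
Codon 2 (GCA, Ala): 3 synonymous substitutions.
Total: 3 + 3 = 6.

6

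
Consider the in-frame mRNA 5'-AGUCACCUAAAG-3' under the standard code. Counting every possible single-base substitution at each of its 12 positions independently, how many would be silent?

7

Codon 1 (AGU, Ser): 1 synonymous substitution.
Codon 2 (CAC, His): 1 synonymous substitution.
Codon 3 (CUA, Leu): 4 synonymous substitutions.
Codon 4 (AAG, Lys): 1 synonymous substitution.
Total: 1 + 1 + 4 + 1 = 7.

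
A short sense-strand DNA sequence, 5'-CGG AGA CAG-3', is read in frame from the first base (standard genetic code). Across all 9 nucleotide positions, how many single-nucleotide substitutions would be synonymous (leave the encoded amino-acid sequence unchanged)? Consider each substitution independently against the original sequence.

Codon 1 (CGG, Arg): 4 synonymous substitutions.
Codon 2 (AGA, Arg): 2 synonymous substitutions.
Codon 3 (CAG, Gln): 1 synonymous substitution.
Total: 4 + 2 + 1 = 7.

7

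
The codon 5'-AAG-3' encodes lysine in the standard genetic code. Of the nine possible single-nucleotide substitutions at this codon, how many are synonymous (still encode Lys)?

Position 1: none → 0 synonymous.
Position 2: none → 0 synonymous.
Position 3: AAA → 1 synonymous.
Total: 0 + 0 + 1 = 1.

1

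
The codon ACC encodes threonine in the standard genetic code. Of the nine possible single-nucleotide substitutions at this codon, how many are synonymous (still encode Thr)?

Position 1: none → 0 synonymous.
Position 2: none → 0 synonymous.
Position 3: ACU, ACA, ACG → 3 synonymous.
Total: 0 + 0 + 3 = 3.

3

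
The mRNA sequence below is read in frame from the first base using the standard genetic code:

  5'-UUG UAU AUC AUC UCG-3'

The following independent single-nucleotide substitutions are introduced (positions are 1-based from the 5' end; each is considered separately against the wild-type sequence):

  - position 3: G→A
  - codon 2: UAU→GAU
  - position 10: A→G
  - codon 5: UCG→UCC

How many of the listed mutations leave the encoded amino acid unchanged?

Codon 1: UUG (Leu) → UUA (Leu) — synonymous.
Codon 2: UAU (Tyr) → GAU (Asp) — missense.
Codon 4: AUC (Ile) → GUC (Val) — missense.
Codon 5: UCG (Ser) → UCC (Ser) — synonymous.
Synonymous: 2 of 4.

2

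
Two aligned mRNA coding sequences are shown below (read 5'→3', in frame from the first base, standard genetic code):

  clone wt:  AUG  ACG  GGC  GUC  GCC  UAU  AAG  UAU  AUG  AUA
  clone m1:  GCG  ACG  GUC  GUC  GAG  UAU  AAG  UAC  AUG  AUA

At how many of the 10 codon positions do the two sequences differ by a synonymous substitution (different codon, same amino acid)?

Codon 1: AUG Met / GCG Ala — nonsynonymous.
Codon 2: ACG Thr / ACG Thr — identical.
Codon 3: GGC Gly / GUC Val — nonsynonymous.
Codon 4: GUC Val / GUC Val — identical.
Codon 5: GCC Ala / GAG Glu — nonsynonymous.
Codon 6: UAU Tyr / UAU Tyr — identical.
Codon 7: AAG Lys / AAG Lys — identical.
Codon 8: UAU Tyr / UAC Tyr — synonymous.
Codon 9: AUG Met / AUG Met — identical.
Codon 10: AUA Ile / AUA Ile — identical.
Synonymous differences: 1.

1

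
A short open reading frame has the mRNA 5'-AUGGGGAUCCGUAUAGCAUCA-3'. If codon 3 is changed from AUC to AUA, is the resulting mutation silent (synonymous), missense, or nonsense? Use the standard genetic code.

Position 9 falls in codon 3: AUC → Ile.
After the substitution the codon is AUA → Ile.
Both encode Ile, so the change is synonymous.

silent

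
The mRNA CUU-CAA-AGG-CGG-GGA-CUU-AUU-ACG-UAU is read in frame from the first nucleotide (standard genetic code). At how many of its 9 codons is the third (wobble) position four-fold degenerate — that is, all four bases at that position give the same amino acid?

Codon 1 CUU (Leu): third position 4-fold.
Codon 2 CAA (Gln): third position 2-fold.
Codon 3 AGG (Arg): third position 2-fold.
Codon 4 CGG (Arg): third position 4-fold.
Codon 5 GGA (Gly): third position 4-fold.
Codon 6 CUU (Leu): third position 4-fold.
Codon 7 AUU (Ile): third position 3-fold.
Codon 8 ACG (Thr): third position 4-fold.
Codon 9 UAU (Tyr): third position 2-fold.
Four-fold degenerate third positions: 5.

5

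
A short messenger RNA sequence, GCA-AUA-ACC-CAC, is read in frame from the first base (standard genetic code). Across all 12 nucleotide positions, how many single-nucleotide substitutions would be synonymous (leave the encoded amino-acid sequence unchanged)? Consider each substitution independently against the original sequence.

Codon 1 (GCA, Ala): 3 synonymous substitutions.
Codon 2 (AUA, Ile): 2 synonymous substitutions.
Codon 3 (ACC, Thr): 3 synonymous substitutions.
Codon 4 (CAC, His): 1 synonymous substitution.
Total: 3 + 2 + 3 + 1 = 9.

9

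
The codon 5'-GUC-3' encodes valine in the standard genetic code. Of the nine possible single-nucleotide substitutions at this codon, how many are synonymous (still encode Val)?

3

Position 1: none → 0 synonymous.
Position 2: none → 0 synonymous.
Position 3: GUU, GUA, GUG → 3 synonymous.
Total: 0 + 0 + 3 = 3.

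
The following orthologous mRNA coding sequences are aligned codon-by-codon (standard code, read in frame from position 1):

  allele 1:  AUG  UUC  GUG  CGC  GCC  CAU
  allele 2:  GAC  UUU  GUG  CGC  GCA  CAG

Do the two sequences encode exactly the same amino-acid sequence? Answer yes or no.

no

Codon 1: AUG Met / GAC Asp — nonsynonymous.
Codon 2: UUC Phe / UUU Phe — synonymous.
Codon 3: GUG Val / GUG Val — identical.
Codon 4: CGC Arg / CGC Arg — identical.
Codon 5: GCC Ala / GCA Ala — synonymous.
Codon 6: CAU His / CAG Gln — nonsynonymous.
Nonsynonymous differences: 2 → different protein.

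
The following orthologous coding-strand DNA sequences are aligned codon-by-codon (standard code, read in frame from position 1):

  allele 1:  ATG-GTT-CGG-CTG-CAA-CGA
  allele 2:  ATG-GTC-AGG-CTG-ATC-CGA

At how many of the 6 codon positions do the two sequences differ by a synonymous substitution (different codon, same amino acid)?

Codon 1: ATG Met / ATG Met — identical.
Codon 2: GTT Val / GTC Val — synonymous.
Codon 3: CGG Arg / AGG Arg — synonymous.
Codon 4: CTG Leu / CTG Leu — identical.
Codon 5: CAA Gln / ATC Ile — nonsynonymous.
Codon 6: CGA Arg / CGA Arg — identical.
Synonymous differences: 2.

2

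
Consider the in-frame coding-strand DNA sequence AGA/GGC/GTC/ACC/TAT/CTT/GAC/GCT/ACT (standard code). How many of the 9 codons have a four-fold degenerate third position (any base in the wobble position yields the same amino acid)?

6

Codon 1 AGA (Arg): third position 2-fold.
Codon 2 GGC (Gly): third position 4-fold.
Codon 3 GTC (Val): third position 4-fold.
Codon 4 ACC (Thr): third position 4-fold.
Codon 5 TAT (Tyr): third position 2-fold.
Codon 6 CTT (Leu): third position 4-fold.
Codon 7 GAC (Asp): third position 2-fold.
Codon 8 GCT (Ala): third position 4-fold.
Codon 9 ACT (Thr): third position 4-fold.
Four-fold degenerate third positions: 6.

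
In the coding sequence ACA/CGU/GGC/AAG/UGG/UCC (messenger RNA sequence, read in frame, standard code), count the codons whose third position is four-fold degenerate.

Codon 1 ACA (Thr): third position 4-fold.
Codon 2 CGU (Arg): third position 4-fold.
Codon 3 GGC (Gly): third position 4-fold.
Codon 4 AAG (Lys): third position 2-fold.
Codon 5 UGG (Trp): third position 1-fold.
Codon 6 UCC (Ser): third position 4-fold.
Four-fold degenerate third positions: 4.

4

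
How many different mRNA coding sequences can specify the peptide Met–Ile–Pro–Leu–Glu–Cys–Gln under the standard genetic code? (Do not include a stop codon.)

576

Met: 1 codon.
Ile: 3 codons.
Pro: 4 codons.
Leu: 6 codons.
Glu: 2 codons.
Cys: 2 codons.
Gln: 2 codons.
1 × 3 × 4 × 6 × 2 × 2 × 2 = 576.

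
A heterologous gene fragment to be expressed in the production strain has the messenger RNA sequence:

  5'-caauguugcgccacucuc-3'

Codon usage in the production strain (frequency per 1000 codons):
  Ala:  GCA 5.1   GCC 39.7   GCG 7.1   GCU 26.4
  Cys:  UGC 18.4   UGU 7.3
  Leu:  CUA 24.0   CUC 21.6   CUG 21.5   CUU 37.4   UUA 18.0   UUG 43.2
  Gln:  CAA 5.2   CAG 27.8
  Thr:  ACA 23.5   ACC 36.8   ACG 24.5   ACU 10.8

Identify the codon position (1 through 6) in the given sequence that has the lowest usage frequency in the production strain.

Codon 1 CAA (Gln): 5.2 per 1000.
Codon 2 UGU (Cys): 7.3 per 1000.
Codon 3 UGC (Cys): 18.4 per 1000.
Codon 4 GCC (Ala): 39.7 per 1000.
Codon 5 ACU (Thr): 10.8 per 1000.
Codon 6 CUC (Leu): 21.6 per 1000.
Lowest frequency is 5.2 at codon 1.

1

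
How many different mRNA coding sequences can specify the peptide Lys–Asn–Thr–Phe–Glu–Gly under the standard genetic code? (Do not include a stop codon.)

256

Lys: 2 codons.
Asn: 2 codons.
Thr: 4 codons.
Phe: 2 codons.
Glu: 2 codons.
Gly: 4 codons.
2 × 2 × 4 × 2 × 2 × 4 = 256.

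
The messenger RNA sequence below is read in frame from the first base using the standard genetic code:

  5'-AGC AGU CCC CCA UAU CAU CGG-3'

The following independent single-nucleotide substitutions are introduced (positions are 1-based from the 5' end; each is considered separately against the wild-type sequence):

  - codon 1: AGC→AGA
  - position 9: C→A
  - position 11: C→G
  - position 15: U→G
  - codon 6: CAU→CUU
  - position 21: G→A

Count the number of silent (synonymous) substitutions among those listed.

2

Codon 1: AGC (Ser) → AGA (Arg) — missense.
Codon 3: CCC (Pro) → CCA (Pro) — synonymous.
Codon 4: CCA (Pro) → CGA (Arg) — missense.
Codon 5: UAU (Tyr) → UAG (Stop) — nonsense.
Codon 6: CAU (His) → CUU (Leu) — missense.
Codon 7: CGG (Arg) → CGA (Arg) — synonymous.
Synonymous: 2 of 6.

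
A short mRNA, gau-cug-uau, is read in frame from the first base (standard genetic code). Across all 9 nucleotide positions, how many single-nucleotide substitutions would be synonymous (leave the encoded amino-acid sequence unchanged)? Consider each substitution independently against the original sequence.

Codon 1 (GAU, Asp): 1 synonymous substitution.
Codon 2 (CUG, Leu): 4 synonymous substitutions.
Codon 3 (UAU, Tyr): 1 synonymous substitution.
Total: 1 + 4 + 1 = 6.

6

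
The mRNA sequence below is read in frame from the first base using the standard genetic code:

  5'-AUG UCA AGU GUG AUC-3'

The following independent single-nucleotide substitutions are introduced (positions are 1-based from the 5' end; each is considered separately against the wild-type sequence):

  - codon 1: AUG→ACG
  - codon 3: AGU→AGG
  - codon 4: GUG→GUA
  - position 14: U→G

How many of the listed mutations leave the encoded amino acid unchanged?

Codon 1: AUG (Met) → ACG (Thr) — missense.
Codon 3: AGU (Ser) → AGG (Arg) — missense.
Codon 4: GUG (Val) → GUA (Val) — synonymous.
Codon 5: AUC (Ile) → AGC (Ser) — missense.
Synonymous: 1 of 4.

1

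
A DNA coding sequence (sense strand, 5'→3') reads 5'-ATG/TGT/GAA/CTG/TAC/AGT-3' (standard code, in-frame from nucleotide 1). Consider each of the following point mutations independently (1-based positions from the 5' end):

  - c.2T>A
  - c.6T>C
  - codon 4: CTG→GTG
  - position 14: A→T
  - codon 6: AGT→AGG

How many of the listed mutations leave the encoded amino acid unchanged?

1

Codon 1: ATG (Met) → AAG (Lys) — missense.
Codon 2: TGT (Cys) → TGC (Cys) — synonymous.
Codon 4: CTG (Leu) → GTG (Val) — missense.
Codon 5: TAC (Tyr) → TTC (Phe) — missense.
Codon 6: AGT (Ser) → AGG (Arg) — missense.
Synonymous: 1 of 5.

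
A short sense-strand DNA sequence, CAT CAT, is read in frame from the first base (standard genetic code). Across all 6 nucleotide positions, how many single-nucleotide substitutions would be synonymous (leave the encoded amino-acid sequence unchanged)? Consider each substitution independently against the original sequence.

Codon 1 (CAT, His): 1 synonymous substitution.
Codon 2 (CAT, His): 1 synonymous substitution.
Total: 1 + 1 = 2.

2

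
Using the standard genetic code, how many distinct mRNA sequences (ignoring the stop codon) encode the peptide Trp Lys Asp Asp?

Trp: 1 codon.
Lys: 2 codons.
Asp: 2 codons.
Asp: 2 codons.
1 × 2 × 2 × 2 = 8.

8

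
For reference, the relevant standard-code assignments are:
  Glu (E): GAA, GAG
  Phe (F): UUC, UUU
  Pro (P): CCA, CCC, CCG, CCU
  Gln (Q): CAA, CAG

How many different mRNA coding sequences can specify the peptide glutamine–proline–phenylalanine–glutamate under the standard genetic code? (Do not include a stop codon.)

32

Gln: 2 codons.
Pro: 4 codons.
Phe: 2 codons.
Glu: 2 codons.
2 × 4 × 2 × 2 = 32.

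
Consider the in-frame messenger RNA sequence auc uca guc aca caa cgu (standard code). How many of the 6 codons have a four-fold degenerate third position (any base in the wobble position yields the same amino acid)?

4

Codon 1 AUC (Ile): third position 3-fold.
Codon 2 UCA (Ser): third position 4-fold.
Codon 3 GUC (Val): third position 4-fold.
Codon 4 ACA (Thr): third position 4-fold.
Codon 5 CAA (Gln): third position 2-fold.
Codon 6 CGU (Arg): third position 4-fold.
Four-fold degenerate third positions: 4.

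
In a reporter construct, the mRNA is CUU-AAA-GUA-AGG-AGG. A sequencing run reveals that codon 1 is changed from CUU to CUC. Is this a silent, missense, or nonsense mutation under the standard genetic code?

silent

Position 3 falls in codon 1: CUU → Leu.
After the substitution the codon is CUC → Leu.
Both encode Leu, so the change is synonymous.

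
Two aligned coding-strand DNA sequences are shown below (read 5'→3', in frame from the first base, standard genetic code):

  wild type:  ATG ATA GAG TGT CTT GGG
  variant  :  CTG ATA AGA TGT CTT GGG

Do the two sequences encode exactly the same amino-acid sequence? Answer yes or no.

Codon 1: ATG Met / CTG Leu — nonsynonymous.
Codon 2: ATA Ile / ATA Ile — identical.
Codon 3: GAG Glu / AGA Arg — nonsynonymous.
Codon 4: TGT Cys / TGT Cys — identical.
Codon 5: CTT Leu / CTT Leu — identical.
Codon 6: GGG Gly / GGG Gly — identical.
Nonsynonymous differences: 2 → different protein.

no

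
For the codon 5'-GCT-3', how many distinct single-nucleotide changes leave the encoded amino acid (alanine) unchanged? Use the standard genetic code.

3

Position 1: none → 0 synonymous.
Position 2: none → 0 synonymous.
Position 3: GCC, GCA, GCG → 3 synonymous.
Total: 0 + 0 + 3 = 3.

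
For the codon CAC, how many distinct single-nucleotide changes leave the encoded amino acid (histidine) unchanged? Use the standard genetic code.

Position 1: none → 0 synonymous.
Position 2: none → 0 synonymous.
Position 3: CAU → 1 synonymous.
Total: 0 + 0 + 1 = 1.

1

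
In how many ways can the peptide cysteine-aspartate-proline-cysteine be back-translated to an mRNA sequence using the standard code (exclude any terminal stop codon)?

Cys: 2 codons.
Asp: 2 codons.
Pro: 4 codons.
Cys: 2 codons.
2 × 2 × 4 × 2 = 32.

32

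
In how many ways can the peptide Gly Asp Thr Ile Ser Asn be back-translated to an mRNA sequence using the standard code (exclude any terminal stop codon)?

1152

Gly: 4 codons.
Asp: 2 codons.
Thr: 4 codons.
Ile: 3 codons.
Ser: 6 codons.
Asn: 2 codons.
4 × 2 × 4 × 3 × 6 × 2 = 1152.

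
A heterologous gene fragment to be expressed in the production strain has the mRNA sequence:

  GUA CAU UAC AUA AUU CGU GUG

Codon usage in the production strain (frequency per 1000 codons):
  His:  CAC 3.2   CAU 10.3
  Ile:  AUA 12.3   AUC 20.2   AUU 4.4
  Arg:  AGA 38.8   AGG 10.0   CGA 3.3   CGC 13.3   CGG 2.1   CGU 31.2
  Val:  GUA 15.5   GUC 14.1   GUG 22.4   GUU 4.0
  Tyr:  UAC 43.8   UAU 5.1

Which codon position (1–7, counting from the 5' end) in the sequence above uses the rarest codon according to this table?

Codon 1 GUA (Val): 15.5 per 1000.
Codon 2 CAU (His): 10.3 per 1000.
Codon 3 UAC (Tyr): 43.8 per 1000.
Codon 4 AUA (Ile): 12.3 per 1000.
Codon 5 AUU (Ile): 4.4 per 1000.
Codon 6 CGU (Arg): 31.2 per 1000.
Codon 7 GUG (Val): 22.4 per 1000.
Lowest frequency is 4.4 at codon 5.

5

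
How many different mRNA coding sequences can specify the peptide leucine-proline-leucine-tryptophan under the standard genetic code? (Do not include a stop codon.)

144

Leu: 6 codons.
Pro: 4 codons.
Leu: 6 codons.
Trp: 1 codon.
6 × 4 × 6 × 1 = 144.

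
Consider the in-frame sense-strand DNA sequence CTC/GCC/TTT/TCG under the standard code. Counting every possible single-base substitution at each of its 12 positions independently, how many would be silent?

10

Codon 1 (CTC, Leu): 3 synonymous substitutions.
Codon 2 (GCC, Ala): 3 synonymous substitutions.
Codon 3 (TTT, Phe): 1 synonymous substitution.
Codon 4 (TCG, Ser): 3 synonymous substitutions.
Total: 3 + 3 + 1 + 3 = 10.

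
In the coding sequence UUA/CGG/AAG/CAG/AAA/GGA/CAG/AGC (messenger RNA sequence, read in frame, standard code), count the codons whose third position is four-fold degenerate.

2

Codon 1 UUA (Leu): third position 2-fold.
Codon 2 CGG (Arg): third position 4-fold.
Codon 3 AAG (Lys): third position 2-fold.
Codon 4 CAG (Gln): third position 2-fold.
Codon 5 AAA (Lys): third position 2-fold.
Codon 6 GGA (Gly): third position 4-fold.
Codon 7 CAG (Gln): third position 2-fold.
Codon 8 AGC (Ser): third position 2-fold.
Four-fold degenerate third positions: 2.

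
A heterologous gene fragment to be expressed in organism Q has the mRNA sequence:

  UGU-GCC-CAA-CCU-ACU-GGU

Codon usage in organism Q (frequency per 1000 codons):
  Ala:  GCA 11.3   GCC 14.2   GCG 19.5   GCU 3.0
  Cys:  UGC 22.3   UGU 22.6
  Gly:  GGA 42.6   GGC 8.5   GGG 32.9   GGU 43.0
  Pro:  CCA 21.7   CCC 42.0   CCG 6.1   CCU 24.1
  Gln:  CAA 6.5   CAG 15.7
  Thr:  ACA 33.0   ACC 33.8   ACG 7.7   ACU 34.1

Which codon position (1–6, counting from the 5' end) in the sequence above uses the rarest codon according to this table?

3

Codon 1 UGU (Cys): 22.6 per 1000.
Codon 2 GCC (Ala): 14.2 per 1000.
Codon 3 CAA (Gln): 6.5 per 1000.
Codon 4 CCU (Pro): 24.1 per 1000.
Codon 5 ACU (Thr): 34.1 per 1000.
Codon 6 GGU (Gly): 43.0 per 1000.
Lowest frequency is 6.5 at codon 3.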